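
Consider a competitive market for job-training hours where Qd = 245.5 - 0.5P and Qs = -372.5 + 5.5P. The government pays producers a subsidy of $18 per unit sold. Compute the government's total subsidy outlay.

Pre-subsidy: 245.5 - 0.5P = -372.5 + 5.5P gives P* = 103, Q* = 194.
With the subsidy, sellers receive Ps = Pb + 18 for each unit, where Pb is the price buyers pay.
Supply in terms of Pb becomes Qs = -372.5 + 5.5(Pb + 18) = -273.5 + 5.5Pb. Setting this equal to demand: 245.5 - 0.5Pb = -273.5 + 5.5Pb, so Pb = 86.5.
Sellers receive Ps = 86.5 + 18 = 104.5; Q' = 245.5 − 0.5·86.5 = 202.25.
Government outlay = subsidy × quantity = 18 × 202.25 = 3640.5.

Government cost = $3640.5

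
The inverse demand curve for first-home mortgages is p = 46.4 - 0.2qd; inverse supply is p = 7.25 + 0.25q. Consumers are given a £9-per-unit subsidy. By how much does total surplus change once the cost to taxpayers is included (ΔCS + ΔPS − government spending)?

Net change in total surplus = -£90

Pre-subsidy: 46.4 - 0.2q = 7.25 + 0.25q gives q* = 87 and p* = 29.
With the rebate, buyers effectively pay pb = ps − 9, where ps is the price sellers receive.
On the curves, pb = 46.4 - 0.2q and ps = 7.25 + 0.25q; the wedge ps − pb = 9 gives 7.25 + 0.25q − (46.4 - 0.2q) = 9, so q' = 107.
Then pb = 46.4 − 0.2·107 = 25 and ps = 7.25 + 0.25·107 = 34.
ΔCS = ½(87 + 107)(29 − 25) = 388; ΔPS = ½(87 + 107)(34 − 29) = 485.
Government spending = 9 × 107 = 963.
Net change = 388 + 485 − 963 = -90. The loss equals the DWL triangle ½·9·20.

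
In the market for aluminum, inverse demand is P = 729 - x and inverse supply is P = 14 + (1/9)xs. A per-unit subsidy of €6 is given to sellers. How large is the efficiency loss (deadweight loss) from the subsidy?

Deadweight loss = €16.2

Pre-subsidy: 729 - x = 14 + (1/9)x gives x* = 643.5 and P* = 85.5.
With the subsidy, sellers receive Ps = Pb + 6 for each unit, where Pb is the price buyers pay.
On the curves, Pb = 729 - x and Ps = 14 + (1/9)x; the wedge Ps − Pb = 6 gives 14 + (1/9)x − (729 - x) = 6, so x' = 648.9.
Then Pb = 729 − 1·648.9 = 80.1 and Ps = 14 + (1/9)·648.9 = 86.1.
The subsidy expands output by 648.9 − 643.5 = 5.4 past the efficient level; on those units the gap between marginal cost and willingness to pay runs from 0 up to 6.
DWL = ½ × 6 × 5.4 = 16.2.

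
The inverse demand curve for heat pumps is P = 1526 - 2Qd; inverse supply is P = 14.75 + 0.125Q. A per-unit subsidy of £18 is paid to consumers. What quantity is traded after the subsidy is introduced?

Q' = 12234/17

Pre-subsidy: 1526 - 2Q = 14.75 + 0.125Q gives Q* = 12090/17 and P* = 1762/17.
With the rebate, buyers effectively pay Pb = Ps − 18, where Ps is the price sellers receive.
On the curves, Pb = 1526 - 2Q and Ps = 14.75 + 0.125Q; the wedge Ps − Pb = 18 gives 14.75 + 0.125Q − (1526 - 2Q) = 18, so Q' = 12234/17.
Then Pb = 1526 − 2·(12234/17) = 1474/17 and Ps = 14.75 + 0.125·(12234/17) = 1780/17.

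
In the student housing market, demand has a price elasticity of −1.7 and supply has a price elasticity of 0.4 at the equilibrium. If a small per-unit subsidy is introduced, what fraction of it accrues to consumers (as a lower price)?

Consumer share = 4/21

For a small subsidy around the equilibrium, the benefit split depends on the relative slopes, which at a point are proportional to the elasticities.
Buyer share = εs/(εs + |εd|) = 0.4/(0.4 + 1.7) = 4/21; seller share = |εd|/(εs + |εd|) = 17/21.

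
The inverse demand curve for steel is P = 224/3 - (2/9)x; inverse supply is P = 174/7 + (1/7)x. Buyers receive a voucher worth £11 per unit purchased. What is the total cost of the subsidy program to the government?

Government cost = 42141/23

Pre-subsidy: 224/3 - (2/9)x = 174/7 + (1/7)x gives x* = 3138/23 and P* = 1020/23.
With the rebate, buyers effectively pay Pb = Ps − 11, where Ps is the price sellers receive.
On the curves, Pb = 224/3 - (2/9)x and Ps = 174/7 + (1/7)x; the wedge Ps − Pb = 11 gives 174/7 + (1/7)x − (224/3 - (2/9)x) = 11, so x' = 3831/23.
Then Pb = 224/3 − (2/9)·(3831/23) = 866/23 and Ps = 174/7 + (1/7)·(3831/23) = 1119/23.
Government outlay = subsidy × quantity = 11 × 3831/23 = 42141/23.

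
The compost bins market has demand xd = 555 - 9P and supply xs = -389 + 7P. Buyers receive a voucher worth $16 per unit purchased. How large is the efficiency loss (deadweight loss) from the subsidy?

Deadweight loss = $504

Pre-subsidy: 555 - 9P = -389 + 7P gives P* = 59, x* = 24.
With the rebate, buyers effectively pay Pb = Ps − 16, where Ps is the price sellers receive.
Demand in terms of Ps becomes xd = 555 − 9(Ps − 16) = 699 - 9Ps. Setting this equal to supply: 699 - 9Ps = -389 + 7Ps, so Ps = 68.
Buyers pay Pb = 68 − 16 = 52; x' = -389 + 7·68 = 87.
The subsidy expands output by 87 − 24 = 63 past the efficient level; on those units the gap between marginal cost and willingness to pay runs from 0 up to 16.
DWL = ½ × 16 × 63 = 504.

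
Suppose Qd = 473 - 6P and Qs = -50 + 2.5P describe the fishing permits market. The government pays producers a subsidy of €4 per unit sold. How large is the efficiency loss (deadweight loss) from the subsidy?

Pre-subsidy: 473 - 6P = -50 + 2.5P gives P* = 1046/17, Q* = 1765/17.
With the subsidy, sellers receive Ps = Pb + 4 for each unit, where Pb is the price buyers pay.
Supply in terms of Pb becomes Qs = -50 + 2.5(Pb + 4) = -40 + 2.5Pb. Setting this equal to demand: 473 - 6Pb = -40 + 2.5Pb, so Pb = 1026/17.
Sellers receive Ps = 1026/17 + 4 = 1094/17; Q' = 473 − 6·(1026/17) = 1885/17.
The subsidy expands output by 1885/17 − 1765/17 = 120/17 past the efficient level; on those units the gap between marginal cost and willingness to pay runs from 0 up to 4.
DWL = ½ × 4 × 120/17 = 240/17.

Deadweight loss = 240/17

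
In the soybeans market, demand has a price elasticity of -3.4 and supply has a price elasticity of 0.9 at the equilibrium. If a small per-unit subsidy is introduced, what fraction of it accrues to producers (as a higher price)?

Producer share = 34/43

For a small subsidy around the equilibrium, the benefit split depends on the relative slopes, which at a point are proportional to the elasticities.
Buyer share = εs/(εs + |εd|) = 0.9/(0.9 + 3.4) = 9/43; seller share = |εd|/(εs + |εd|) = 34/43.
So producers capture 34/43 of the subsidy.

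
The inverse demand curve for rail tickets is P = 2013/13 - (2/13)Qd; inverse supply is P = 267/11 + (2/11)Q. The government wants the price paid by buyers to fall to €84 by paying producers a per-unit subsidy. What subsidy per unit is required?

At a buyer price of 84, quantity demanded is 1006.5 − 6.5·84 = 460.5.
Sellers supply 460.5 only when they receive Ps = 267/11 + (2/11)·460.5 = 108.
s = Ps − Pb = 108 − 84 = 24.

Required subsidy s = €24 per unit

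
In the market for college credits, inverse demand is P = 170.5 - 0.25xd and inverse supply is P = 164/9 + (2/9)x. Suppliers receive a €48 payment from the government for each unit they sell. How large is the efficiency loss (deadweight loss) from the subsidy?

Deadweight loss = 41472/17

Pre-subsidy: 170.5 - 0.25x = 164/9 + (2/9)x gives x* = 5482/17 and P* = 1528/17.
With the subsidy, sellers receive Ps = Pb + 48 for each unit, where Pb is the price buyers pay.
On the curves, Pb = 170.5 - 0.25x and Ps = 164/9 + (2/9)x; the wedge Ps − Pb = 48 gives 164/9 + (2/9)x − (170.5 - 0.25x) = 48, so x' = 7210/17.
Then Pb = 170.5 − 0.25·(7210/17) = 1096/17 and Ps = 164/9 + (2/9)·(7210/17) = 1912/17.
The subsidy expands output by 7210/17 − 5482/17 = 1728/17 past the efficient level; on those units the gap between marginal cost and willingness to pay runs from 0 up to 48.
DWL = ½ × 48 × 1728/17 = 41472/17.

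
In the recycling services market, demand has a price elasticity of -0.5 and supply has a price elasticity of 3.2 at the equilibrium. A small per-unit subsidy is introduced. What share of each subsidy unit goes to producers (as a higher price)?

For a small subsidy around the equilibrium, the benefit split depends on the relative slopes, which at a point are proportional to the elasticities.
Buyer share = εs/(εs + |εd|) = 3.2/(3.2 + 0.5) = 32/37; seller share = |εd|/(εs + |εd|) = 5/37.
So producers capture 5/37 of the subsidy.

Producer share = 5/37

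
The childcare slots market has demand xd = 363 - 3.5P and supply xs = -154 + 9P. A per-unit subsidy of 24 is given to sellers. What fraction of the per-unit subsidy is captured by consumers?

Pre-subsidy: 363 - 3.5P = -154 + 9P gives P* = 41.36, x* = 218.24.
With the subsidy, sellers receive Ps = Pb + 24 for each unit, where Pb is the price buyers pay.
Supply in terms of Pb becomes xs = -154 + 9(Pb + 24) = 62 + 9Pb. Setting this equal to demand: 363 - 3.5Pb = 62 + 9Pb, so Pb = 24.08.
Sellers receive Ps = 24.08 + 24 = 48.08; x' = 363 − 3.5·24.08 = 278.72.
Buyers' price falls by P* − Pb = 41.36 − 24.08 = 17.28; sellers' price rises by Ps − P* = 48.08 − 41.36 = 6.72.
So consumers capture 17.28/24 = 0.72 of each unit of subsidy.

Consumer share = 0.72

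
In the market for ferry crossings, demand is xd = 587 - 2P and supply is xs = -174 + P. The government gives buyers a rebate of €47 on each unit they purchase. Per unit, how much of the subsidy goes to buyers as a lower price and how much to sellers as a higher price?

Pre-subsidy: 587 - 2P = -174 + P gives P* = 761/3, x* = 239/3.
With the rebate, buyers effectively pay Pb = Ps − 47, where Ps is the price sellers receive.
Demand in terms of Ps becomes xd = 587 − 2(Ps − 47) = 681 - 2Ps. Setting this equal to supply: 681 - 2Ps = -174 + Ps, so Ps = 285.
Buyers pay Pb = 285 − 47 = 238; x' = -174 + 1·285 = 111.
Buyers' price falls by P* − Pb = 761/3 − 238 = 47/3; sellers' price rises by Ps − P* = 285 − 761/3 = 94/3.

Buyers gain 47/3 per unit; sellers gain 94/3 per unit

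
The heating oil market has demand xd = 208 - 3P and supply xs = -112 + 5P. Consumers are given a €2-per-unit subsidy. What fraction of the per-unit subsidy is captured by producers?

Producer share = 0.375

Pre-subsidy: 208 - 3P = -112 + 5P gives P* = 40, x* = 88.
With the rebate, buyers effectively pay Pb = Ps − 2, where Ps is the price sellers receive.
Demand in terms of Ps becomes xd = 208 − 3(Ps − 2) = 214 - 3Ps. Setting this equal to supply: 214 - 3Ps = -112 + 5Ps, so Ps = 40.75.
Buyers pay Pb = 40.75 − 2 = 38.75; x' = -112 + 5·40.75 = 91.75.
Buyers' price falls by P* − Pb = 40 − 38.75 = 1.25; sellers' price rises by Ps − P* = 40.75 − 40 = 0.75.
So producers capture 0.75/2 = 0.375 of each unit of subsidy.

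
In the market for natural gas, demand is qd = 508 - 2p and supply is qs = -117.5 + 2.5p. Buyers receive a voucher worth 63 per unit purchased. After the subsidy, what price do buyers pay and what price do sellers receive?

Pre-subsidy: 508 - 2p = -117.5 + 2.5p gives p* = 139, q* = 230.
With the rebate, buyers effectively pay pb = ps − 63, where ps is the price sellers receive.
Demand in terms of ps becomes qd = 508 − 2(ps − 63) = 634 - 2ps. Setting this equal to supply: 634 - 2ps = -117.5 + 2.5ps, so ps = 167.
Buyers pay pb = 167 − 63 = 104; q' = -117.5 + 2.5·167 = 300.

Buyers pay 104; sellers receive 167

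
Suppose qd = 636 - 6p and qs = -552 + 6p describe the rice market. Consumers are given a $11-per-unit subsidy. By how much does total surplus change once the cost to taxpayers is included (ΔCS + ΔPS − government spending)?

Pre-subsidy: 636 - 6p = -552 + 6p gives p* = 99, q* = 42.
With the rebate, buyers effectively pay pb = ps − 11, where ps is the price sellers receive.
Demand in terms of ps becomes qd = 636 − 6(ps − 11) = 702 - 6ps. Setting this equal to supply: 702 - 6ps = -552 + 6ps, so ps = 104.5.
Buyers pay pb = 104.5 − 11 = 93.5; q' = -552 + 6·104.5 = 75.
ΔCS = ½(42 + 75)(99 − 93.5) = 321.75; ΔPS = ½(42 + 75)(104.5 − 99) = 321.75.
Government spending = 11 × 75 = 825.
Net change = 321.75 + 321.75 − 825 = -181.5. The loss equals the DWL triangle ½·11·33.

Net change in total surplus = -$181.5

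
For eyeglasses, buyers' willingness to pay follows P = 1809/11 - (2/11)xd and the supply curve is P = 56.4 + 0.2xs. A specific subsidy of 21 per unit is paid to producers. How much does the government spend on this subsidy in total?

Pre-subsidy: 1809/11 - (2/11)x = 56.4 + 0.2x gives x* = 283 and P* = 113.
With the subsidy, sellers receive Ps = Pb + 21 for each unit, where Pb is the price buyers pay.
On the curves, Pb = 1809/11 - (2/11)x and Ps = 56.4 + 0.2x; the wedge Ps − Pb = 21 gives 56.4 + 0.2x − (1809/11 - (2/11)x) = 21, so x' = 338.
Then Pb = 1809/11 − (2/11)·338 = 103 and Ps = 56.4 + 0.2·338 = 124.
Government outlay = subsidy × quantity = 21 × 338 = 7098.

Government cost = 7098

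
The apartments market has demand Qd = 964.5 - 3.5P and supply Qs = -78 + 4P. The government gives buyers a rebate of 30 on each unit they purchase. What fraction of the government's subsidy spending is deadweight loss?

Pre-subsidy: 964.5 - 3.5P = -78 + 4P gives P* = 139, Q* = 478.
With the rebate, buyers effectively pay Pb = Ps − 30, where Ps is the price sellers receive.
Demand in terms of Ps becomes Qd = 964.5 − 3.5(Ps − 30) = 1069.5 - 3.5Ps. Setting this equal to supply: 1069.5 - 3.5Ps = -78 + 4Ps, so Ps = 153.
Buyers pay Pb = 153 − 30 = 123; Q' = -78 + 4·153 = 534.
ΔCS = ½(478 + 534)(139 − 123) = 8096; ΔPS = ½(478 + 534)(153 − 139) = 7084.
Government spending = 30 × 534 = 16020.
DWL = ½ × 30 × (534 − 478) = 840; fraction = 840 / 16020 = 14/267.

DWL / government spending = 14/267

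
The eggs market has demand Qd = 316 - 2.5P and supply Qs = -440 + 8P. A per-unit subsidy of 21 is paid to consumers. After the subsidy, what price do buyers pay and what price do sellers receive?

Buyers pay 56; sellers receive 77

Pre-subsidy: 316 - 2.5P = -440 + 8P gives P* = 72, Q* = 136.
With the rebate, buyers effectively pay Pb = Ps − 21, where Ps is the price sellers receive.
Demand in terms of Ps becomes Qd = 316 − 2.5(Ps − 21) = 368.5 - 2.5Ps. Setting this equal to supply: 368.5 - 2.5Ps = -440 + 8Ps, so Ps = 77.
Buyers pay Pb = 77 − 21 = 56; Q' = -440 + 8·77 = 176.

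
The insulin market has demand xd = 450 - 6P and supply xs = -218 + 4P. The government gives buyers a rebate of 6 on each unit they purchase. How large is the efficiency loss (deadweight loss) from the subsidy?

Deadweight loss = 43.2

Pre-subsidy: 450 - 6P = -218 + 4P gives P* = 66.8, x* = 49.2.
With the rebate, buyers effectively pay Pb = Ps − 6, where Ps is the price sellers receive.
Demand in terms of Ps becomes xd = 450 − 6(Ps − 6) = 486 - 6Ps. Setting this equal to supply: 486 - 6Ps = -218 + 4Ps, so Ps = 70.4.
Buyers pay Pb = 70.4 − 6 = 64.4; x' = -218 + 4·70.4 = 63.6.
The subsidy expands output by 63.6 − 49.2 = 14.4 past the efficient level; on those units the gap between marginal cost and willingness to pay runs from 0 up to 6.
DWL = ½ × 6 × 14.4 = 43.2.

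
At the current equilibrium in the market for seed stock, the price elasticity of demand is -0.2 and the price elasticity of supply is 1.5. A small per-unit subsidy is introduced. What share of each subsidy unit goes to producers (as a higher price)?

For a small subsidy around the equilibrium, the benefit split depends on the relative slopes, which at a point are proportional to the elasticities.
Buyer share = εs/(εs + |εd|) = 1.5/(1.5 + 0.2) = 15/17; seller share = |εd|/(εs + |εd|) = 2/17.
So producers capture 2/17 of the subsidy.

Producer share = 2/17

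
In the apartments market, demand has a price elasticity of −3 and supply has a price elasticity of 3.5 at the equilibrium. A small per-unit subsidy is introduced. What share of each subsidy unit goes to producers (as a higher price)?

Producer share = 6/13

For a small subsidy around the equilibrium, the benefit split depends on the relative slopes, which at a point are proportional to the elasticities.
Buyer share = εs/(εs + |εd|) = 3.5/(3.5 + 3) = 7/13; seller share = |εd|/(εs + |εd|) = 6/13.
So producers capture 6/13 of the subsidy.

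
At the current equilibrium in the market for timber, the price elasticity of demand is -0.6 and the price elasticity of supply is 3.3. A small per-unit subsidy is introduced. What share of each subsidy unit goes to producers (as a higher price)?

For a small subsidy around the equilibrium, the benefit split depends on the relative slopes, which at a point are proportional to the elasticities.
Buyer share = εs/(εs + |εd|) = 3.3/(3.3 + 0.6) = 11/13; seller share = |εd|/(εs + |εd|) = 2/13.
So producers capture 2/13 of the subsidy.

Producer share = 2/13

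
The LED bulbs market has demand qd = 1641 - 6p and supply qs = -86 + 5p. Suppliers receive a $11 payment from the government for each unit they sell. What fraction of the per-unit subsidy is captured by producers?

Producer share = 6/11

Pre-subsidy: 1641 - 6p = -86 + 5p gives p* = 157, q* = 699.
With the subsidy, sellers receive ps = pb + 11 for each unit, where pb is the price buyers pay.
Supply in terms of pb becomes qs = -86 + 5(pb + 11) = -31 + 5pb. Setting this equal to demand: 1641 - 6pb = -31 + 5pb, so pb = 152.
Sellers receive ps = 152 + 11 = 163; q' = 1641 − 6·152 = 729.
Buyers' price falls by p* − pb = 157 − 152 = 5; sellers' price rises by ps − p* = 163 − 157 = 6.
So producers capture 6/11 = 6/11 of each unit of subsidy.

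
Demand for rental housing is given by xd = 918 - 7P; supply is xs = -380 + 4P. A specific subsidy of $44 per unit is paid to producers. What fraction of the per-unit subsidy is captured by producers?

Producer share = 7/11

Pre-subsidy: 918 - 7P = -380 + 4P gives P* = 118, x* = 92.
With the subsidy, sellers receive Ps = Pb + 44 for each unit, where Pb is the price buyers pay.
Supply in terms of Pb becomes xs = -380 + 4(Pb + 44) = -204 + 4Pb. Setting this equal to demand: 918 - 7Pb = -204 + 4Pb, so Pb = 102.
Sellers receive Ps = 102 + 44 = 146; x' = 918 − 7·102 = 204.
Buyers' price falls by P* − Pb = 118 − 102 = 16; sellers' price rises by Ps − P* = 146 − 118 = 28.
So producers capture 28/44 = 7/11 of each unit of subsidy.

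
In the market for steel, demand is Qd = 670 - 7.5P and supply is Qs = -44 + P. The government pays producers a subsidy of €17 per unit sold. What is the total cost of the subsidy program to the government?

Pre-subsidy: 670 - 7.5P = -44 + P gives P* = 84, Q* = 40.
With the subsidy, sellers receive Ps = Pb + 17 for each unit, where Pb is the price buyers pay.
Supply in terms of Pb becomes Qs = -44 + 1(Pb + 17) = -27 + Pb. Setting this equal to demand: 670 - 7.5Pb = -27 + Pb, so Pb = 82.
Sellers receive Ps = 82 + 17 = 99; Q' = 670 − 7.5·82 = 55.
Government outlay = subsidy × quantity = 17 × 55 = 935.

Government cost = €935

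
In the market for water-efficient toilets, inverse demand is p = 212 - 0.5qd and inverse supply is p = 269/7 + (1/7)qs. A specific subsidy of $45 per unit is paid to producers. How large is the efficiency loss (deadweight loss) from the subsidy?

Deadweight loss = $1575

Pre-subsidy: 212 - 0.5q = 269/7 + (1/7)q gives q* = 270 and p* = 77.
With the subsidy, sellers receive ps = pb + 45 for each unit, where pb is the price buyers pay.
On the curves, pb = 212 - 0.5q and ps = 269/7 + (1/7)q; the wedge ps − pb = 45 gives 269/7 + (1/7)q − (212 - 0.5q) = 45, so q' = 340.
Then pb = 212 − 0.5·340 = 42 and ps = 269/7 + (1/7)·340 = 87.
The subsidy expands output by 340 − 270 = 70 past the efficient level; on those units the gap between marginal cost and willingness to pay runs from 0 up to 45.
DWL = ½ × 45 × 70 = 1575.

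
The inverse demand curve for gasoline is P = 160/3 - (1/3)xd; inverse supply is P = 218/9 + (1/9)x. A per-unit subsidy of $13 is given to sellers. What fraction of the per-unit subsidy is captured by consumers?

Pre-subsidy: 160/3 - (1/3)x = 218/9 + (1/9)x gives x* = 65.5 and P* = 31.5.
With the subsidy, sellers receive Ps = Pb + 13 for each unit, where Pb is the price buyers pay.
On the curves, Pb = 160/3 - (1/3)x and Ps = 218/9 + (1/9)x; the wedge Ps − Pb = 13 gives 218/9 + (1/9)x − (160/3 - (1/3)x) = 13, so x' = 94.75.
Then Pb = 160/3 − (1/3)·94.75 = 21.75 and Ps = 218/9 + (1/9)·94.75 = 34.75.
Buyers' price falls by P* − Pb = 31.5 − 21.75 = 9.75; sellers' price rises by Ps − P* = 34.75 − 31.5 = 3.25.
So consumers capture 9.75/13 = 0.75 of each unit of subsidy.

Consumer share = 0.75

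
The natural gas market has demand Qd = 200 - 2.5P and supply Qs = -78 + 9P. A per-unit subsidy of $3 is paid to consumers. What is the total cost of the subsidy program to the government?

Government cost = 10035/23

Pre-subsidy: 200 - 2.5P = -78 + 9P gives P* = 556/23, Q* = 3210/23.
With the rebate, buyers effectively pay Pb = Ps − 3, where Ps is the price sellers receive.
Demand in terms of Ps becomes Qd = 200 − 2.5(Ps − 3) = 207.5 - 2.5Ps. Setting this equal to supply: 207.5 - 2.5Ps = -78 + 9Ps, so Ps = 571/23.
Buyers pay Pb = 571/23 − 3 = 502/23; Q' = -78 + 9·(571/23) = 3345/23.
Government outlay = subsidy × quantity = 3 × 3345/23 = 10035/23.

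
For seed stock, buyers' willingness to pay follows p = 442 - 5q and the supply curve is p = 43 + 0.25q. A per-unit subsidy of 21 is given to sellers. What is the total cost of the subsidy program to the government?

Pre-subsidy: 442 - 5q = 43 + 0.25q gives q* = 76 and p* = 62.
With the subsidy, sellers receive ps = pb + 21 for each unit, where pb is the price buyers pay.
On the curves, pb = 442 - 5q and ps = 43 + 0.25q; the wedge ps − pb = 21 gives 43 + 0.25q − (442 - 5q) = 21, so q' = 80.
Then pb = 442 − 5·80 = 42 and ps = 43 + 0.25·80 = 63.
Government outlay = subsidy × quantity = 21 × 80 = 1680.

Government cost = 1680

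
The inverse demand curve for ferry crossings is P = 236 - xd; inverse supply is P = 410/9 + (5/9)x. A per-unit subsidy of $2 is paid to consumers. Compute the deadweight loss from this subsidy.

Deadweight loss = 9/7

Pre-subsidy: 236 - x = 410/9 + (5/9)x gives x* = 857/7 and P* = 795/7.
With the rebate, buyers effectively pay Pb = Ps − 2, where Ps is the price sellers receive.
On the curves, Pb = 236 - x and Ps = 410/9 + (5/9)x; the wedge Ps − Pb = 2 gives 410/9 + (5/9)x − (236 - x) = 2, so x' = 866/7.
Then Pb = 236 − 1·(866/7) = 786/7 and Ps = 410/9 + (5/9)·(866/7) = 800/7.
The subsidy expands output by 866/7 − 857/7 = 9/7 past the efficient level; on those units the gap between marginal cost and willingness to pay runs from 0 up to 2.
DWL = ½ × 2 × 9/7 = 9/7.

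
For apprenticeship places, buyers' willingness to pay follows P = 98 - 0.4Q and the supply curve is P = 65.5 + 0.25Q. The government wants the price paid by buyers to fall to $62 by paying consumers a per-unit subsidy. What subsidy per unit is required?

Required subsidy s = $26 per unit

At a buyer price of 62, quantity demanded is 245 − 2.5·62 = 90.
Sellers supply 90 only when they receive Ps = 65.5 + 0.25·90 = 88.
s = Ps − Pb = 88 − 62 = 26.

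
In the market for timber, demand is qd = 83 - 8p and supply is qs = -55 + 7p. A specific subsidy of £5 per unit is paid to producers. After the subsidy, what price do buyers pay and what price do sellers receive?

Pre-subsidy: 83 - 8p = -55 + 7p gives p* = 9.2, q* = 9.4.
With the subsidy, sellers receive ps = pb + 5 for each unit, where pb is the price buyers pay.
Supply in terms of pb becomes qs = -55 + 7(pb + 5) = -20 + 7pb. Setting this equal to demand: 83 - 8pb = -20 + 7pb, so pb = 103/15.
Sellers receive ps = 103/15 + 5 = 178/15; q' = 83 − 8·(103/15) = 421/15.

Buyers pay 103/15; sellers receive 178/15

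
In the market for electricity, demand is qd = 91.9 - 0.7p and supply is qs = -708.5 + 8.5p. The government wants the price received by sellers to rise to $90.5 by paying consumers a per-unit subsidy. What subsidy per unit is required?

At a seller price of 90.5, quantity supplied is -708.5 + 8.5·90.5 = 60.75.
Buyers absorb 60.75 only when they pay pb with 91.9 − 0.7·pb = 60.75, i.e. pb = 44.5.
s = ps − pb = 90.5 − 44.5 = 46.

Required subsidy s = $46 per unit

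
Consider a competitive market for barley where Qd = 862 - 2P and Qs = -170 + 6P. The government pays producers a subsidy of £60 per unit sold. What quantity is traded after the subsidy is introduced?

Q' = 694

Pre-subsidy: 862 - 2P = -170 + 6P gives P* = 129, Q* = 604.
With the subsidy, sellers receive Ps = Pb + 60 for each unit, where Pb is the price buyers pay.
Supply in terms of Pb becomes Qs = -170 + 6(Pb + 60) = 190 + 6Pb. Setting this equal to demand: 862 - 2Pb = 190 + 6Pb, so Pb = 84.
Sellers receive Ps = 84 + 60 = 144; Q' = 862 − 2·84 = 694.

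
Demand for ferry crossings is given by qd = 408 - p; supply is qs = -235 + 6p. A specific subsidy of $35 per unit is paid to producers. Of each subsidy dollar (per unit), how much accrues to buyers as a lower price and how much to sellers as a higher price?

Buyers gain $30 per unit; sellers gain $5 per unit

Pre-subsidy: 408 - p = -235 + 6p gives p* = 643/7, q* = 2213/7.
With the subsidy, sellers receive ps = pb + 35 for each unit, where pb is the price buyers pay.
Supply in terms of pb becomes qs = -235 + 6(pb + 35) = -25 + 6pb. Setting this equal to demand: 408 - pb = -25 + 6pb, so pb = 433/7.
Sellers receive ps = 433/7 + 35 = 678/7; q' = 408 − 1·(433/7) = 2423/7.
Buyers' price falls by p* − pb = 643/7 − 433/7 = 30; sellers' price rises by ps − p* = 678/7 − 643/7 = 5.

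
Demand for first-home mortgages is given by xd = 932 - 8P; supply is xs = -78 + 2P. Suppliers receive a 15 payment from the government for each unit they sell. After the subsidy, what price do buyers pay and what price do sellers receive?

Buyers pay 98; sellers receive 113

Pre-subsidy: 932 - 8P = -78 + 2P gives P* = 101, x* = 124.
With the subsidy, sellers receive Ps = Pb + 15 for each unit, where Pb is the price buyers pay.
Supply in terms of Pb becomes xs = -78 + 2(Pb + 15) = -48 + 2Pb. Setting this equal to demand: 932 - 8Pb = -48 + 2Pb, so Pb = 98.
Sellers receive Ps = 98 + 15 = 113; x' = 932 − 8·98 = 148.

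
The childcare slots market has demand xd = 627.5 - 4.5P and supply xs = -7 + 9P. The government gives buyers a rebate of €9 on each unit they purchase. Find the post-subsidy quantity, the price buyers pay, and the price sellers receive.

x' = 443; buyers pay €41; sellers receive €50

Pre-subsidy: 627.5 - 4.5P = -7 + 9P gives P* = 47, x* = 416.
With the rebate, buyers effectively pay Pb = Ps − 9, where Ps is the price sellers receive.
Demand in terms of Ps becomes xd = 627.5 − 4.5(Ps − 9) = 668 - 4.5Ps. Setting this equal to supply: 668 - 4.5Ps = -7 + 9Ps, so Ps = 50.
Buyers pay Pb = 50 − 9 = 41; x' = -7 + 9·50 = 443.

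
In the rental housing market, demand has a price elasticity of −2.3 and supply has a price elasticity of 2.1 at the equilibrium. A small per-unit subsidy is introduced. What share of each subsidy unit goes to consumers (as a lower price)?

For a small subsidy around the equilibrium, the benefit split depends on the relative slopes, which at a point are proportional to the elasticities.
Buyer share = εs/(εs + |εd|) = 2.1/(2.1 + 2.3) = 21/44; seller share = |εd|/(εs + |εd|) = 23/44.

Consumer share = 21/44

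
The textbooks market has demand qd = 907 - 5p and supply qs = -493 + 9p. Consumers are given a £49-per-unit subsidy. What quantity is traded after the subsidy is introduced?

q' = 564.5

Pre-subsidy: 907 - 5p = -493 + 9p gives p* = 100, q* = 407.
With the rebate, buyers effectively pay pb = ps − 49, where ps is the price sellers receive.
Demand in terms of ps becomes qd = 907 − 5(ps − 49) = 1152 - 5ps. Setting this equal to supply: 1152 - 5ps = -493 + 9ps, so ps = 117.5.
Buyers pay pb = 117.5 − 49 = 68.5; q' = -493 + 9·117.5 = 564.5.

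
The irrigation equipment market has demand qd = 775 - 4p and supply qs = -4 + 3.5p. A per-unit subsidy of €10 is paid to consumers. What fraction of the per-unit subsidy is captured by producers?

Producer share = 8/15

Pre-subsidy: 775 - 4p = -4 + 3.5p gives p* = 1558/15, q* = 5393/15.
With the rebate, buyers effectively pay pb = ps − 10, where ps is the price sellers receive.
Demand in terms of ps becomes qd = 775 − 4(ps − 10) = 815 - 4ps. Setting this equal to supply: 815 - 4ps = -4 + 3.5ps, so ps = 109.2.
Buyers pay pb = 109.2 − 10 = 99.2; q' = -4 + 3.5·109.2 = 378.2.
Buyers' price falls by p* − pb = 1558/15 − 99.2 = 14/3; sellers' price rises by ps − p* = 109.2 − 1558/15 = 16/3.
So producers capture (16/3)/10 = 8/15 of each unit of subsidy.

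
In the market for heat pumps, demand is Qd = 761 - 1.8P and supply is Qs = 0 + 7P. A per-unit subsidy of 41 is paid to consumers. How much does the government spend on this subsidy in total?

Pre-subsidy: 761 - 1.8P = 0 + 7P gives P* = 3805/44, Q* = 26635/44.
With the rebate, buyers effectively pay Pb = Ps − 41, where Ps is the price sellers receive.
Demand in terms of Ps becomes Qd = 761 − 1.8(Ps − 41) = 834.8 - 1.8Ps. Setting this equal to supply: 834.8 - 1.8Ps = 0 + 7Ps, so Ps = 2087/22.
Buyers pay Pb = 2087/22 − 41 = 1185/22; Q' = 0 + 7·(2087/22) = 14609/22.
Government outlay = subsidy × quantity = 41 × 14609/22 = 598969/22.

Government cost = 598969/22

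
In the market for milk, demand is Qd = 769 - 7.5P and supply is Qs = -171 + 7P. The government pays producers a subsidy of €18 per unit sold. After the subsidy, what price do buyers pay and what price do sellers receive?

Buyers pay 1628/29; sellers receive 2150/29

Pre-subsidy: 769 - 7.5P = -171 + 7P gives P* = 1880/29, Q* = 8201/29.
With the subsidy, sellers receive Ps = Pb + 18 for each unit, where Pb is the price buyers pay.
Supply in terms of Pb becomes Qs = -171 + 7(Pb + 18) = -45 + 7Pb. Setting this equal to demand: 769 - 7.5Pb = -45 + 7Pb, so Pb = 1628/29.
Sellers receive Ps = 1628/29 + 18 = 2150/29; Q' = 769 − 7.5·(1628/29) = 10091/29.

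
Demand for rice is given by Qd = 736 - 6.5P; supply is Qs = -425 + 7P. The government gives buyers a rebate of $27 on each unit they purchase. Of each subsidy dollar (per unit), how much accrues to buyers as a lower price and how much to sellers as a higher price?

Buyers gain $14 per unit; sellers gain $13 per unit

Pre-subsidy: 736 - 6.5P = -425 + 7P gives P* = 86, Q* = 177.
With the rebate, buyers effectively pay Pb = Ps − 27, where Ps is the price sellers receive.
Demand in terms of Ps becomes Qd = 736 − 6.5(Ps − 27) = 911.5 - 6.5Ps. Setting this equal to supply: 911.5 - 6.5Ps = -425 + 7Ps, so Ps = 99.
Buyers pay Pb = 99 − 27 = 72; Q' = -425 + 7·99 = 268.
Buyers' price falls by P* − Pb = 86 − 72 = 14; sellers' price rises by Ps − P* = 99 − 86 = 13.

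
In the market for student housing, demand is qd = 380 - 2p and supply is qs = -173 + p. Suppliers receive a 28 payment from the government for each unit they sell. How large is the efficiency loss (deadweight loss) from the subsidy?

Deadweight loss = 784/3

Pre-subsidy: 380 - 2p = -173 + p gives p* = 553/3, q* = 34/3.
With the subsidy, sellers receive ps = pb + 28 for each unit, where pb is the price buyers pay.
Supply in terms of pb becomes qs = -173 + 1(pb + 28) = -145 + pb. Setting this equal to demand: 380 - 2pb = -145 + pb, so pb = 175.
Sellers receive ps = 175 + 28 = 203; q' = 380 − 2·175 = 30.
The subsidy expands output by 30 − 34/3 = 56/3 past the efficient level; on those units the gap between marginal cost and willingness to pay runs from 0 up to 28.
DWL = ½ × 28 × 56/3 = 784/3.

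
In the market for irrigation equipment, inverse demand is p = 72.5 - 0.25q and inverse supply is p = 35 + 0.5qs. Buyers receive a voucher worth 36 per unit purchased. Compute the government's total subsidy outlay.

Government cost = 3528

Pre-subsidy: 72.5 - 0.25q = 35 + 0.5q gives q* = 50 and p* = 60.
With the rebate, buyers effectively pay pb = ps − 36, where ps is the price sellers receive.
On the curves, pb = 72.5 - 0.25q and ps = 35 + 0.5q; the wedge ps − pb = 36 gives 35 + 0.5q − (72.5 - 0.25q) = 36, so q' = 98.
Then pb = 72.5 − 0.25·98 = 48 and ps = 35 + 0.5·98 = 84.
Government outlay = subsidy × quantity = 36 × 98 = 3528.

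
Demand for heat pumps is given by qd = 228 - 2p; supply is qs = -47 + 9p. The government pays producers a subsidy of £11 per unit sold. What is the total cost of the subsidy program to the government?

Government cost = £2156

Pre-subsidy: 228 - 2p = -47 + 9p gives p* = 25, q* = 178.
With the subsidy, sellers receive ps = pb + 11 for each unit, where pb is the price buyers pay.
Supply in terms of pb becomes qs = -47 + 9(pb + 11) = 52 + 9pb. Setting this equal to demand: 228 - 2pb = 52 + 9pb, so pb = 16.
Sellers receive ps = 16 + 11 = 27; q' = 228 − 2·16 = 196.
Government outlay = subsidy × quantity = 11 × 196 = 2156.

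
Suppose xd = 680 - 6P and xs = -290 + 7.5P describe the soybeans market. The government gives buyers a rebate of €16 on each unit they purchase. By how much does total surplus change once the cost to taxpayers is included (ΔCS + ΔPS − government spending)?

Pre-subsidy: 680 - 6P = -290 + 7.5P gives P* = 1940/27, x* = 2240/9.
With the rebate, buyers effectively pay Pb = Ps − 16, where Ps is the price sellers receive.
Demand in terms of Ps becomes xd = 680 − 6(Ps − 16) = 776 - 6Ps. Setting this equal to supply: 776 - 6Ps = -290 + 7.5Ps, so Ps = 2132/27.
Buyers pay Pb = 2132/27 − 16 = 1700/27; x' = -290 + 7.5·(2132/27) = 2720/9.
ΔCS = ½(2240/9 + 2720/9)(1940/27 − 1700/27) = 198400/81; ΔPS = ½(2240/9 + 2720/9)(2132/27 − 1940/27) = 158720/81.
Government spending = 16 × 2720/9 = 43520/9.
Net change = 198400/81 + 158720/81 − 43520/9 = -1280/3. The loss equals the DWL triangle ½·16·160/3.

Net change in total surplus = -1280/3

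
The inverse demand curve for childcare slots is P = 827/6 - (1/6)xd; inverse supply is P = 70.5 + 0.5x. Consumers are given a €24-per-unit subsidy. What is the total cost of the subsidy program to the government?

Government cost = €3288

Pre-subsidy: 827/6 - (1/6)x = 70.5 + 0.5x gives x* = 101 and P* = 121.
With the rebate, buyers effectively pay Pb = Ps − 24, where Ps is the price sellers receive.
On the curves, Pb = 827/6 - (1/6)x and Ps = 70.5 + 0.5x; the wedge Ps − Pb = 24 gives 70.5 + 0.5x − (827/6 - (1/6)x) = 24, so x' = 137.
Then Pb = 827/6 − (1/6)·137 = 115 and Ps = 70.5 + 0.5·137 = 139.
Government outlay = subsidy × quantity = 24 × 137 = 3288.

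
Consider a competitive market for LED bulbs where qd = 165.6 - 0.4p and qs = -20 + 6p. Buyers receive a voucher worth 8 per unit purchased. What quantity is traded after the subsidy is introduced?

q' = 157

Pre-subsidy: 165.6 - 0.4p = -20 + 6p gives p* = 29, q* = 154.
With the rebate, buyers effectively pay pb = ps − 8, where ps is the price sellers receive.
Demand in terms of ps becomes qd = 165.6 − 0.4(ps − 8) = 168.8 - 0.4ps. Setting this equal to supply: 168.8 - 0.4ps = -20 + 6ps, so ps = 29.5.
Buyers pay pb = 29.5 − 8 = 21.5; q' = -20 + 6·29.5 = 157.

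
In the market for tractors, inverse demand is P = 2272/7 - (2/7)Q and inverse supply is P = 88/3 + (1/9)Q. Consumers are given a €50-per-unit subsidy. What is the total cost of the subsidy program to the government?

Pre-subsidy: 2272/7 - (2/7)Q = 88/3 + (1/9)Q gives Q* = 744 and P* = 112.
With the rebate, buyers effectively pay Pb = Ps − 50, where Ps is the price sellers receive.
On the curves, Pb = 2272/7 - (2/7)Q and Ps = 88/3 + (1/9)Q; the wedge Ps − Pb = 50 gives 88/3 + (1/9)Q − (2272/7 - (2/7)Q) = 50, so Q' = 870.
Then Pb = 2272/7 − (2/7)·870 = 76 and Ps = 88/3 + (1/9)·870 = 126.
Government outlay = subsidy × quantity = 50 × 870 = 43500.

Government cost = €43500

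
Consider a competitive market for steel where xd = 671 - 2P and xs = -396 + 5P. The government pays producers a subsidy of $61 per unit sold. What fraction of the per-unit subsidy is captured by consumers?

Pre-subsidy: 671 - 2P = -396 + 5P gives P* = 1067/7, x* = 2563/7.
With the subsidy, sellers receive Ps = Pb + 61 for each unit, where Pb is the price buyers pay.
Supply in terms of Pb becomes xs = -396 + 5(Pb + 61) = -91 + 5Pb. Setting this equal to demand: 671 - 2Pb = -91 + 5Pb, so Pb = 762/7.
Sellers receive Ps = 762/7 + 61 = 1189/7; x' = 671 − 2·(762/7) = 3173/7.
Buyers' price falls by P* − Pb = 1067/7 − 762/7 = 305/7; sellers' price rises by Ps − P* = 1189/7 − 1067/7 = 122/7.
So consumers capture (305/7)/61 = 5/7 of each unit of subsidy.

Consumer share = 5/7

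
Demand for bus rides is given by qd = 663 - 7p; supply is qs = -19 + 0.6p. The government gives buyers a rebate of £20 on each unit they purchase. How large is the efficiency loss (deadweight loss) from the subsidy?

Pre-subsidy: 663 - 7p = -19 + 0.6p gives p* = 1705/19, q* = 662/19.
With the rebate, buyers effectively pay pb = ps − 20, where ps is the price sellers receive.
Demand in terms of ps becomes qd = 663 − 7(ps − 20) = 803 - 7ps. Setting this equal to supply: 803 - 7ps = -19 + 0.6ps, so ps = 2055/19.
Buyers pay pb = 2055/19 − 20 = 1675/19; q' = -19 + 0.6·(2055/19) = 872/19.
The subsidy expands output by 872/19 − 662/19 = 210/19 past the efficient level; on those units the gap between marginal cost and willingness to pay runs from 0 up to 20.
DWL = ½ × 20 × 210/19 = 2100/19.

Deadweight loss = 2100/19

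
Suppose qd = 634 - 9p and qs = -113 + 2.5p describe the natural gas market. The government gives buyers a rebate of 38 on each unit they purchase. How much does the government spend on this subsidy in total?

Pre-subsidy: 634 - 9p = -113 + 2.5p gives p* = 1494/23, q* = 1136/23.
With the rebate, buyers effectively pay pb = ps − 38, where ps is the price sellers receive.
Demand in terms of ps becomes qd = 634 − 9(ps − 38) = 976 - 9ps. Setting this equal to supply: 976 - 9ps = -113 + 2.5ps, so ps = 2178/23.
Buyers pay pb = 2178/23 − 38 = 1304/23; q' = -113 + 2.5·(2178/23) = 2846/23.
Government outlay = subsidy × quantity = 38 × 2846/23 = 108148/23.

Government cost = 108148/23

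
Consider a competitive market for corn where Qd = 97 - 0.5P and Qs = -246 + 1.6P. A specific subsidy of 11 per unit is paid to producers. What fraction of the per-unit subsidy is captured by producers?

Pre-subsidy: 97 - 0.5P = -246 + 1.6P gives P* = 490/3, Q* = 46/3.
With the subsidy, sellers receive Ps = Pb + 11 for each unit, where Pb is the price buyers pay.
Supply in terms of Pb becomes Qs = -246 + 1.6(Pb + 11) = -228.4 + 1.6Pb. Setting this equal to demand: 97 - 0.5Pb = -228.4 + 1.6Pb, so Pb = 3254/21.
Sellers receive Ps = 3254/21 + 11 = 3485/21; Q' = 97 − 0.5·(3254/21) = 410/21.
Buyers' price falls by P* − Pb = 490/3 − 3254/21 = 176/21; sellers' price rises by Ps − P* = 3485/21 − 490/3 = 55/21.
So producers capture (55/21)/11 = 5/21 of each unit of subsidy.

Producer share = 5/21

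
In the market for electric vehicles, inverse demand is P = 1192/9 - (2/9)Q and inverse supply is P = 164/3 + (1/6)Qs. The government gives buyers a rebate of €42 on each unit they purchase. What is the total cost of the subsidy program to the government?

Pre-subsidy: 1192/9 - (2/9)Q = 164/3 + (1/6)Q gives Q* = 200 and P* = 88.
With the rebate, buyers effectively pay Pb = Ps − 42, where Ps is the price sellers receive.
On the curves, Pb = 1192/9 - (2/9)Q and Ps = 164/3 + (1/6)Q; the wedge Ps − Pb = 42 gives 164/3 + (1/6)Q − (1192/9 - (2/9)Q) = 42, so Q' = 308.
Then Pb = 1192/9 − (2/9)·308 = 64 and Ps = 164/3 + (1/6)·308 = 106.
Government outlay = subsidy × quantity = 42 × 308 = 12936.

Government cost = €12936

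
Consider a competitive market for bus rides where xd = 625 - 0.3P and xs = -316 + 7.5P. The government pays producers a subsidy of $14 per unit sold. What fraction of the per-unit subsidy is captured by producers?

Pre-subsidy: 625 - 0.3P = -316 + 7.5P gives P* = 4705/39, x* = 15309/26.
With the subsidy, sellers receive Ps = Pb + 14 for each unit, where Pb is the price buyers pay.
Supply in terms of Pb becomes xs = -316 + 7.5(Pb + 14) = -211 + 7.5Pb. Setting this equal to demand: 625 - 0.3Pb = -211 + 7.5Pb, so Pb = 4180/39.
Sellers receive Ps = 4180/39 + 14 = 4726/39; x' = 625 − 0.3·(4180/39) = 7707/13.
Buyers' price falls by P* − Pb = 4705/39 − 4180/39 = 175/13; sellers' price rises by Ps − P* = 4726/39 − 4705/39 = 7/13.
So producers capture (7/13)/14 = 1/26 of each unit of subsidy.

Producer share = 1/26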